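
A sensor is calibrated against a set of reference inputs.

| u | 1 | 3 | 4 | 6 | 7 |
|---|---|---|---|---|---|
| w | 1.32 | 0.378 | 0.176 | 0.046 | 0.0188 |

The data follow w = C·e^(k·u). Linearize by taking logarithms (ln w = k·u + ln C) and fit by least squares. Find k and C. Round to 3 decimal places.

Linearized form: ln w = k·u + ln C. From the 5 transformed points,
Σu = 21.0000, Σ(u)² = 111.0000, Σln w = -9.4855, Σu·ln w = -55.8820.
Equations: 111.0000·k + 21.0000·ln C = -55.8820;  21.0000·k + 5·ln C = -9.4855.
Slope k = (n·Σu·ln w − Σu·Σln w)/(n·Σ(u)² − (Σu)²) = (5·-55.8820 − 21.0000·-9.4855)/114.0000 = -0.70363; ln C = (Σln w − k·Σu)/n = 1.05816, so C = exp(1.05816) = 2.88107.

k = -0.704, C = 2.881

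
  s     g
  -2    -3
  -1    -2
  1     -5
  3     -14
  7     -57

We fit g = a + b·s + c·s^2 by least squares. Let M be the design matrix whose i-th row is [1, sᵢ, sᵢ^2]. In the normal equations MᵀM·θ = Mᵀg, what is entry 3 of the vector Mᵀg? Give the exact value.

Entry 3 ↔ basis s^2, so (Mᵀg)_{3} = Σᵢ (s^2)·gᵢ = (4)·(-3) + (1)·(-2) + (1)·(-5) + (9)·(-14) + (49)·(-57) = -2938.

-2938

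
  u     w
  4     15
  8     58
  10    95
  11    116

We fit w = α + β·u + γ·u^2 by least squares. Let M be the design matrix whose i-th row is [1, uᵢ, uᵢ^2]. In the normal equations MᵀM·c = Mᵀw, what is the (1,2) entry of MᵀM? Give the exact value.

33

Row 1 ↔ basis 1, column 2 ↔ basis u, so (MᵀM)_{1,2} = Σᵢ u = (1)·(4) + (1)·(8) + (1)·(10) + (1)·(11) = 33.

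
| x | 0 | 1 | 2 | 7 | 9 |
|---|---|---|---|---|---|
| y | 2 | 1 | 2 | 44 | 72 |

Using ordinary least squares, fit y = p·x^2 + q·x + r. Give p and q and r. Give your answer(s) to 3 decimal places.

Sums needed: Σx^2·x^2 = 8979, Σx^2·x = 1081, Σx^2 = 135, Σx·x = 135, Σx = 19, Σ1 = 5.
For Mᵀy: Σx^2·y = 7997, Σx·y = 961, Σy = 121.
So MᵀM·[p, q, r]ᵀ = Mᵀy: [[8979, 1081, 135]; [1081, 135, 19]; [135, 19, 5]]·[p, q, r]ᵀ = [7997, 961, 121]ᵀ.
Row-reducing yields p = 15453/15439, q = -16549/15439, r = 19279/15439.

p = 1.001, q = -1.072, r = 1.249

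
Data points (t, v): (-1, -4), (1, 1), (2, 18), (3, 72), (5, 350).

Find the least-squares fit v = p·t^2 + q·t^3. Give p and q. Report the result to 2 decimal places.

p = -1.27, q = 3.06

With design matrix M, MᵀM = [[724, 3400]; [3400, 16420]] and Mᵀv = [9467, 45843]ᵀ.
Δ = 724·16420 − 3400² = 328080.
p = (9467·16420 − 3400·45843)/328080 = -20903/16404; q = (724·45843 − 3400·9467)/328080 = 250633/82020.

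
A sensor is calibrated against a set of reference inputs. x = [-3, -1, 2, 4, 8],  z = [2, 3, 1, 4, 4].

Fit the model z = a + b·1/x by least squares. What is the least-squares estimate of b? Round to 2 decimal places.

b = -0.27

Sums needed: Σ1 = 5, Σ1/x = -11/24, Σ1/x·1/x = 829/576.
Moment sums: Σz = 14, Σ1/x·z = -5/3.
Δ = 5·(829/576) − (-11/24)² = 503/72.
a = (14·(829/576) − (-11/24)·(-5/3))/(503/72) = 5583/2012; b = (5·(-5/3) − (-11/24)·14)/(503/72) = -138/503.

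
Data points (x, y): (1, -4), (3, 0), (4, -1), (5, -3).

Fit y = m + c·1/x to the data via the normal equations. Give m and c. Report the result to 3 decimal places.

m = -0.633, c = -3.066

AᵀA·[m, c]ᵀ = Aᵀy reads: 4·m + (107/60)·c = -8;  (107/60)·m + (4369/3600)·c = -97/20.
Eliminating c: (4369/3600)·(row 1) − (107/60)·(row 2) gives (2009/1200)·m = (4369/3600)·(-8) − (107/60)·(-97/20) = -763/720, so m = -545/861.
Then c = ((-97/20) − (107/60)·(-545/861))/(4369/3600) = -880/287.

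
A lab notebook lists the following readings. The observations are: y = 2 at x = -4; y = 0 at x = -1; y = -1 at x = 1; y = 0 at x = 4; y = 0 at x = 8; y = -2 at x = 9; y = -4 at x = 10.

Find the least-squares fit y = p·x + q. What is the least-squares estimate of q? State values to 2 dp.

q = 0.34

The normal equations are: 279·p + 27·q = -67;  27·p + 7·q = -5.
det = 279·7 − 27² = 1224.
p = ((-67)·7 − 27·(-5))/1224 = -167/612; q = (279·(-5) − 27·(-67))/1224 = 23/68.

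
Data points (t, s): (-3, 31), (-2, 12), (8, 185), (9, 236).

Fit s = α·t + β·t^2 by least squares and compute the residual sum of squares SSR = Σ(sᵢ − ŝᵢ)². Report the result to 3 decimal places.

SSR = 5.104

Compute the Gram sums: Σt·t = 158, Σt·t^2 = 1206, Σt^2·t^2 = 10754.
And Σt·s = 3487, Σt^2·s = 31283.
Eliminating β: 10754·(row 1) − 1206·(row 2) gives 244696·α = 10754·3487 − 1206·31283 = -228100, so α = -57025/61174.
Then β = (31283 − 1206·(-57025/61174))/10754 = 92174/30587.
Residuals: 66187/61174, -58677/30587, -12441/30587, 18101/61174; SSR = 312215/61174.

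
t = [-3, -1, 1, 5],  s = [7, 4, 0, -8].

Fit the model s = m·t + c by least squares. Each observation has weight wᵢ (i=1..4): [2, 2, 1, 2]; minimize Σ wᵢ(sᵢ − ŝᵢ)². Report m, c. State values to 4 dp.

Forming MᵀWM = [[71, 3]; [3, 7]] and MᵀWs = [-130, 6]ᵀ gives MᵀWM·[m, c]ᵀ = MᵀWs.
Determinant 71·7 − 3² = 488.
m = ((-130)·7 − 3·6)/488 = -116/61; c = (71·6 − 3·(-130))/488 = 102/61.

m = -1.9016, c = 1.6721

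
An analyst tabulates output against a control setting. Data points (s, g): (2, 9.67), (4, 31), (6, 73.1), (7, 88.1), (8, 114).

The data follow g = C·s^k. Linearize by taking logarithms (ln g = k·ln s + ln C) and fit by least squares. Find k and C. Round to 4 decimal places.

Linearized form: ln g = k·ln s + ln C. From the 5 transformed points,
AᵀA = [[13.7233, 7.8966]; [7.8966, 5]], rhs = [32.5866, 19.2095]ᵀ  (here Σln s = 7.8966, Σ(ln s)² = 13.7233, Σln g = 19.2095, Σln s·ln g = 32.5866).
Solving (det = 6.2610): k = 1.79586, ln C = 1.00569, so C = exp(1.00569) = 2.73378.

k = 1.7959, C = 2.7338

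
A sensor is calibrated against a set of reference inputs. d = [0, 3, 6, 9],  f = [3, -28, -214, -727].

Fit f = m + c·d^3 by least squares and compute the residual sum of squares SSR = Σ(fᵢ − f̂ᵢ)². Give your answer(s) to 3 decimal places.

SSR = 8.521

Setting ∂/∂m … = 0 gives: 4·m + 972·c = -966;  972·m + 578826·c = -576963.
(Σ1 = 4, Σd^3 = 972, Σd^3·d^3 = 578826, Σf = -966, Σd^3·f = -576963.)
Eliminating c: 578826·(row 1) − 972·(row 2) gives 1370520·m = 578826·(-966) − 972·(-576963) = 1662120, so m = 57/47.
Then c = ((-576963) − 972·(57/47))/578826 = -845/846.
Residuals: 84/47, -211/94, 25/47, -7/94; SSR = 801/94.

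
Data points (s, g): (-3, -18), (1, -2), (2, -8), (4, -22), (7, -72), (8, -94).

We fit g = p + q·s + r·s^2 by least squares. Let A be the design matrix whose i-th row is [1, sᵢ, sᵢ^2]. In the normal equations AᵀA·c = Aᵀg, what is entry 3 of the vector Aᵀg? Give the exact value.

-10092

Entry 3 ↔ basis s^2, so (Aᵀg)_{3} = Σᵢ (s^2)·gᵢ = (9)·(-18) + (1)·(-2) + (4)·(-8) + (16)·(-22) + (49)·(-72) + (64)·(-94) = -10092.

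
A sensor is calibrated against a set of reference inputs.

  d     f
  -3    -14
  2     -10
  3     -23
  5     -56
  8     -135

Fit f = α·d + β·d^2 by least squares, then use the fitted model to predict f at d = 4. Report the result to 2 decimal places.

The normal system MᵀM·[α, β]ᵀ = Mᵀf is [[111, 645]; [645, 4899]]·[α, β]ᵀ = [-1407, -10413]ᵀ.
Determinant 111·4899 − 645² = 127764.
α = ((-1407)·4899 − 645·(-10413))/127764 = -4903/3549; β = (111·(-10413) − 645·(-1407))/127764 = -6898/3549.
At d = 4: f̂ = (-4903/3549)·(4) + (-6898/3549)·(16) = -129980/3549.

f̂ = -36.62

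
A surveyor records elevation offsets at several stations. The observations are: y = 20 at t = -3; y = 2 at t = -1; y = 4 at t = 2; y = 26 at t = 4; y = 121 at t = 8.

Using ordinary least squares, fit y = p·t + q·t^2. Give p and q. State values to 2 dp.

p = -1.07, q = 2.01

Normal-equation sums: Σt·t = 94, Σt·t^2 = 556, Σt^2·t^2 = 4450.
Moment sums: Σt·y = 1018, Σt^2·y = 8358.
MᵀM·[p, q]ᵀ = Mᵀy becomes [[94, 556]; [556, 4450]]·[p, q]ᵀ = [1018, 8358]ᵀ.
Eliminating q: 4450·(row 1) − 556·(row 2) gives 109164·p = 4450·1018 − 556·8358 = -116948, so p = -29237/27291.
Then q = (8358 − 556·(-29237/27291))/4450 = 54911/27291.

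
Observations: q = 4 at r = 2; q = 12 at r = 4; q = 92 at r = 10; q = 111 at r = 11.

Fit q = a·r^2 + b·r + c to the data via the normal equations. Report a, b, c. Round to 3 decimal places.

a = 1.082, b = -2.067, c = 3.491

MᵀM·[a, b, c]ᵀ = Mᵀq reads: 24913·a + 2403·b + 241·c = 22839;  2403·a + 241·b + 27·c = 2197;  241·a + 27·b + 4·c = 219.
Inverting the 3×3 Gram matrix, [a, b, c]ᵀ = [289/267, -184/89, 932/267]ᵀ.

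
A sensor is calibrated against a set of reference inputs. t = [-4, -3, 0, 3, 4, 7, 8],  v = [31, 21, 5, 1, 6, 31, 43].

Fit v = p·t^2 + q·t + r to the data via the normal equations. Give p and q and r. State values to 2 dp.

XᵀX·[p, q, r]ᵀ = Xᵀv reads: 7171·p + 855·q + 163·r = 5061;  855·p + 163·q + 15·r = 401;  163·p + 15·q + 7·r = 138.
Solving the 3×3 system (Gaussian elimination) gives p = 27493/27118, q = -168863/54236, r = 150685/54236.

p = 1.01, q = -3.11, r = 2.78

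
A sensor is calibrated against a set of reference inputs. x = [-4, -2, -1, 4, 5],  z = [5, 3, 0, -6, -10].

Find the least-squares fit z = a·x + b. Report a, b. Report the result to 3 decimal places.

From the data, Σx·x = 62, Σx = 2, Σ1 = 5.
For Mᵀz: Σx·z = -100, Σz = -8.
MᵀM·[a, b]ᵀ = Mᵀz becomes [[62, 2]; [2, 5]]·[a, b]ᵀ = [-100, -8]ᵀ.
Determinant 62·5 − 2² = 306.
a = ((-100)·5 − 2·(-8))/306 = -242/153; b = (62·(-8) − 2·(-100))/306 = -148/153.

a = -1.582, b = -0.967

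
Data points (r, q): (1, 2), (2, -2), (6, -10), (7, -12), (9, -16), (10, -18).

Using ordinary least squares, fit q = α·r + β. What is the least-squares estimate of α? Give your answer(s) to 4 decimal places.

α = -2.1446

Compute the Gram sums: Σr·r = 271, Σr = 35, Σ1 = 6.
For Mᵀq: Σr·q = -470, Σq = -56.
MᵀM·[α, β]ᵀ = Mᵀq becomes [[271, 35]; [35, 6]]·[α, β]ᵀ = [-470, -56]ᵀ.
Eliminating β: 6·(row 1) − 35·(row 2) gives 401·α = 6·(-470) − 35·(-56) = -860, so α = -860/401.
Then β = ((-56) − 35·(-860/401))/6 = 1274/401.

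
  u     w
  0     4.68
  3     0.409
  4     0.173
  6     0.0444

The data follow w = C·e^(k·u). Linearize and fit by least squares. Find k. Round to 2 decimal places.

k = -0.78

Let Y = ln w. Fitting Y = k·u + ln C by least squares:
Σu = 13.0000, Σ(u)² = 61.0000, Σln w = -4.2197, Σu·ln w = -28.3871.
Equations: 61.0000·k + 13.0000·ln C = -28.3871;  13.0000·k + 4·ln C = -4.2197.
Δ = 61.0000·4 − (13.0000)² = 75.0000; k = (-28.3871·4 − 13.0000·-4.2197)/75.0000 = -0.78256, ln C = (61.0000·-4.2197 − 13.0000·-28.3871)/75.0000 = 1.48839.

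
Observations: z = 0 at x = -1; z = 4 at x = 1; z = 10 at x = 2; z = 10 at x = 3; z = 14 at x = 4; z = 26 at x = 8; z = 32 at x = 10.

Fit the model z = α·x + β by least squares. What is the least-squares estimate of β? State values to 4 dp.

From the data, Σx·x = 195, Σx = 27, Σ1 = 7.
Right-hand side: Σx·z = 638, Σz = 96.
So MᵀM·[α, β]ᵀ = Mᵀz: [[195, 27]; [27, 7]]·[α, β]ᵀ = [638, 96]ᵀ.
Δ = 195·7 − 27² = 636.
α = (638·7 − 27·96)/636 = 937/318; β = (195·96 − 27·638)/636 = 249/106.

β = 2.3491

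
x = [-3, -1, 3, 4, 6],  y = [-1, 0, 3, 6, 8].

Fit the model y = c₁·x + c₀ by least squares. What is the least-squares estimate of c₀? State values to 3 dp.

c₀ = 1.387

Normal-equation sums: Σx·x = 71, Σx = 9, Σ1 = 5.
And Σx·y = 84, Σy = 16.
Normal equations: [[71, 9]; [9, 5]]·[c₁, c₀]ᵀ = [84, 16]ᵀ.
Δ = 71·5 − 9² = 274.
c₁ = (84·5 − 9·16)/274 = 138/137; c₀ = (71·16 − 9·84)/274 = 190/137.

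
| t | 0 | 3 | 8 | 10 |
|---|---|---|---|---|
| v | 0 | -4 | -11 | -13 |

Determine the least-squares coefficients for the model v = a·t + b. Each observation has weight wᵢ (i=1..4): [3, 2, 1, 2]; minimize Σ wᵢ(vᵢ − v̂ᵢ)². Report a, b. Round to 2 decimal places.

a = -1.31, b = -0.04

Compute the Gram sums: Σwᵢ·t·t = 282, Σwᵢ·t = 34, Σwᵢ·1 = 8.
For AᵀWv: Σwᵢ·t·v = -372, Σwᵢ·v = -45.
AᵀWA·[a, b]ᵀ = AᵀWv becomes [[282, 34]; [34, 8]]·[a, b]ᵀ = [-372, -45]ᵀ.
Δ = 282·8 − 34² = 1100.
a = ((-372)·8 − 34·(-45))/1100 = -723/550; b = (282·(-45) − 34·(-372))/1100 = -21/550.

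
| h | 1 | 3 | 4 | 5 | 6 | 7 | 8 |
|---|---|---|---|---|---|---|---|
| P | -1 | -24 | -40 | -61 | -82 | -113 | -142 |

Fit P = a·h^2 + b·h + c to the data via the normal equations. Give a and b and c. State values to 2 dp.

a = -1.80, b = -4.01, c = 4.64

Forming MᵀM = [[8756, 1288, 200]; [1288, 200, 34]; [200, 34, 7]] and MᵀP = [-19959, -2957, -463]ᵀ gives MᵀM·[a, b, c]ᵀ = MᵀP.
Solving the 3×3 system (Gaussian elimination) gives a = -18245/10164, b = -40787/10164, c = 7853/1694.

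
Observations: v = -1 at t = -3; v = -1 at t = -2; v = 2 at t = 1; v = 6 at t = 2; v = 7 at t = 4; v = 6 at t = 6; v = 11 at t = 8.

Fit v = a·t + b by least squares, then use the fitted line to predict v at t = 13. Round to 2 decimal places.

Normal-equation sums: Σt·t = 134, Σt = 16, Σ1 = 7.
And Σt·v = 171, Σv = 30.
Eliminating b: 7·(row 1) − 16·(row 2) gives 682·a = 7·171 − 16·30 = 717, so a = 717/682.
Then b = (30 − 16·(717/682))/7 = 642/341.
At t = 13: v̂ = (717/682)·(13) + (642/341)·(1) = 10605/682.

v̂ = 15.55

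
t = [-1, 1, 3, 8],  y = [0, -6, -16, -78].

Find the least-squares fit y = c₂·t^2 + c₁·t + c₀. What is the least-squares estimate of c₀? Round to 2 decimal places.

Normal-equation sums: Σt^2·t^2 = 4179, Σt^2·t = 539, Σt^2 = 75, Σt·t = 75, Σt = 11, Σ1 = 4.
Right-hand side: Σt^2·y = -5142, Σt·y = -678, Σy = -100.
So MᵀM·[c₂, c₁, c₀]ᵀ = Mᵀy: [[4179, 539, 75]; [539, 75, 11]; [75, 11, 4]]·[c₂, c₁, c₀]ᵀ = [-5142, -678, -100]ᵀ.
Solving the 3×3 system (Gaussian elimination) gives c₂ = -6050/6679, c₁ = -15162/6679, c₀ = -11842/6679.

c₀ = -1.77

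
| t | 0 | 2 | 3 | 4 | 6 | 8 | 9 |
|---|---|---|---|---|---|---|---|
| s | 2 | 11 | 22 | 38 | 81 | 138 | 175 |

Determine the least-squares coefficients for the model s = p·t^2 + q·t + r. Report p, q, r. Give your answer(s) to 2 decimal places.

Entries of XᵀX: Σt^2·t^2 = 12306, Σt^2·t = 1556, Σt^2 = 210, Σt·t = 210, Σt = 32, Σ1 = 7.
Right-hand side: Σt^2·s = 26773, Σt·s = 3405, Σs = 467.
So XᵀX·[p, q, r]ᵀ = Xᵀs: [[12306, 1556, 210]; [1556, 210, 32]; [210, 32, 7]]·[p, q, r]ᵀ = [26773, 3405, 467]ᵀ.
Row-reducing yields p = 196631/96082, q = 10865/13726, r = 81716/48041.

p = 2.05, q = 0.79, r = 1.70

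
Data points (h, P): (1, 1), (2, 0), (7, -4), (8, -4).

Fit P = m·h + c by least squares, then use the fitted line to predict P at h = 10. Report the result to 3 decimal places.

The normal equations are: 118·m + 18·c = -59;  18·m + 4·c = -7.
(Σh·h = 118, Σh = 18, Σ1 = 4, Σh·P = -59, ΣP = -7.)
det = 118·4 − 18² = 148.
m = ((-59)·4 − 18·(-7))/148 = -55/74; c = (118·(-7) − 18·(-59))/148 = 59/37.
At h = 10: P̂ = (-55/74)·(10) + (59/37)·(1) = -216/37.

P̂ = -5.838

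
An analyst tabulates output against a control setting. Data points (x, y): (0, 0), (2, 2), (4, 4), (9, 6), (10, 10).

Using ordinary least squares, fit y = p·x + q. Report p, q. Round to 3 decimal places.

Sums needed: Σx·x = 201, Σx = 25, Σ1 = 5.
For Aᵀy: Σx·y = 174, Σy = 22.
det = 201·5 − 25² = 380.
p = (174·5 − 25·22)/380 = 16/19; q = (201·22 − 25·174)/380 = 18/95.

p = 0.842, q = 0.189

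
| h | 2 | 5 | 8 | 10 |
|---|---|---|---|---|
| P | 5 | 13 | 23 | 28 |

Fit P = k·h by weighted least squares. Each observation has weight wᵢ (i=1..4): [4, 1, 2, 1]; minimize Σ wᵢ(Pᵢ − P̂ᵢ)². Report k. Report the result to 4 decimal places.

k = 2.7993

Normal-equation sums: Σwᵢ·h·h = 269.
For XᵀWP: Σwᵢ·h·P = 753.
k = 753/269 = 2.79926.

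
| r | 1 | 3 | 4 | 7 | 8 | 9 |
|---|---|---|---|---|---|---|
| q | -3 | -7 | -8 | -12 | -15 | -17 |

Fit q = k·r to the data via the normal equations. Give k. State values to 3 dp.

Setting ∂/∂k … = 0 gives: 220·k = -413.
(Σr·r = 220, Σr·q = -413.)
k = (-413)/220 = -1.87727.

k = -1.877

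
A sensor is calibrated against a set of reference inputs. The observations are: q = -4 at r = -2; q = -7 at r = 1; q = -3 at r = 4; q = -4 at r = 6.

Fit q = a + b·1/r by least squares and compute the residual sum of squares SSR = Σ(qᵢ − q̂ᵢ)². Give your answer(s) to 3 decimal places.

SSR = 4.353

Setting ∂/∂a … = 0 gives: 4·a + (11/12)·b = -18;  (11/12)·a + (193/144)·b = -77/12.
(Σ1 = 4, Σ1/r = 11/12, Σ1/r·1/r = 193/144, Σq = -18, Σ1/r·q = -77/12.)
Determinant 4·(193/144) − (11/12)² = 217/48.
a = ((-18)·(193/144) − (11/12)·(-77/12))/(217/48) = -2627/651; b = (4·(-77/12) − (11/12)·(-18))/(217/48) = -440/217.
Residuals: -91/93, -610/651, 1004/651, 81/217; SSR = 2834/651.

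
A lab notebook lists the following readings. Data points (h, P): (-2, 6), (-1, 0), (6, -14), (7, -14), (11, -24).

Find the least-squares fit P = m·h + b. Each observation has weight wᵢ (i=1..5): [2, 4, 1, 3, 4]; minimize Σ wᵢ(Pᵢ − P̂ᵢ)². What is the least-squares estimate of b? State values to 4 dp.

From the data, Σwᵢ·h·h = 679, Σwᵢ·h = 63, Σwᵢ·1 = 14.
And Σwᵢ·h·P = -1458, Σwᵢ·P = -140.
det = 679·14 − 63² = 5537.
m = ((-1458)·14 − 63·(-140))/5537 = -1656/791; b = (679·(-140) − 63·(-1458))/5537 = -458/791.

b = -0.5790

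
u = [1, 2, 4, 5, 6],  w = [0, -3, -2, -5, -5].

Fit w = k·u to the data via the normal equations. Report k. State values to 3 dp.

k = -0.841

Forming MᵀM = [[82]] and Mᵀw = [-69]ᵀ gives MᵀM·[k]ᵀ = Mᵀw.
k = (-69)/82 = -0.841463.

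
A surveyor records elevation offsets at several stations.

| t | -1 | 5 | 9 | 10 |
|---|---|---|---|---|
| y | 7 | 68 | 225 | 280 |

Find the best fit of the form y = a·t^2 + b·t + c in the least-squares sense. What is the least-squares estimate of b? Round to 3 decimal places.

The normal equations are: 17187·a + 1853·b + 207·c = 47932;  1853·a + 207·b + 23·c = 5158;  207·a + 23·b + 4·c = 580.
(Σt^2·t^2 = 17187, Σt^2·t = 1853, Σt^2 = 207, Σt·t = 207, Σt = 23, Σ1 = 4, Σt^2·y = 47932, Σt·y = 5158, Σy = 580.)
Inverting the 3×3 Gram matrix, [a, b, c]ᵀ = [52441/17900, -28409/17900, 4503/1790]ᵀ.

b = -1.587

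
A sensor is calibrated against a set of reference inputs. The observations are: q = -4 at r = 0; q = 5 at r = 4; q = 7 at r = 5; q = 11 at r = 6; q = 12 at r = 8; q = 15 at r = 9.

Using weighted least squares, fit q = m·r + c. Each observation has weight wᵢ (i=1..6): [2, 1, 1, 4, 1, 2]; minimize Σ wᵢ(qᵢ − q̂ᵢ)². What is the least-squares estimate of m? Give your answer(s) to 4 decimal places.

m = 2.1394

XᵀWX·[m, c]ᵀ = XᵀWq reads: 411·m + 59·c = 685;  59·m + 11·c = 90.
(Σwᵢ·r·r = 411, Σwᵢ·r = 59, Σwᵢ·1 = 11, Σwᵢ·r·q = 685, Σwᵢ·q = 90.)
Determinant 411·11 − 59² = 1040.
m = (685·11 − 59·90)/1040 = 445/208; c = (411·90 − 59·685)/1040 = -685/208.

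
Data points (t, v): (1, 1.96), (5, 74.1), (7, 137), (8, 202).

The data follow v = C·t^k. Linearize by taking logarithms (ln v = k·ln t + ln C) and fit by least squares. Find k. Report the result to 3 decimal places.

k = 2.215

Let Y = ln v. Fitting Y = k·ln t + ln C by least squares:
AᵀA = [[10.7009, 5.6348]; [5.6348, 4]], rhs = [27.5414, 15.2066]ᵀ  (here Σln t = 5.6348, Σ(ln t)² = 10.7009, Σln v = 15.2066, Σln t·ln v = 27.5414).
Slope k = (n·Σln t·ln v − Σln t·Σln v)/(n·Σ(ln t)² − (Σln t)²) = (4·27.5414 − 5.6348·15.2066)/11.0529 = 2.21476; ln C = (Σln v − k·Σln t)/n = 0.68173.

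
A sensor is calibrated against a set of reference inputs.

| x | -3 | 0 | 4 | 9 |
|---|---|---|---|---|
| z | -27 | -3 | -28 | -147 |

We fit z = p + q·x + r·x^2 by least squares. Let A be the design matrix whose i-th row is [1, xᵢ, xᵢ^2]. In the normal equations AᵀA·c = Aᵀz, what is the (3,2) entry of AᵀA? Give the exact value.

Row 3 ↔ basis x^2, column 2 ↔ basis x, so (AᵀA)_{3,2} = Σᵢ (x^2)·(x) = (9)·(-3) + (0)·(0) + (16)·(4) + (81)·(9) = 766.

766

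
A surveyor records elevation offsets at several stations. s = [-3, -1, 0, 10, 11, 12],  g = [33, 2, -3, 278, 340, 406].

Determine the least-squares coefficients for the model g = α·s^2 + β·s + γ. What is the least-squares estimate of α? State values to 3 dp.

The normal system MᵀM·[α, β, γ]ᵀ = Mᵀg is [[45459, 4031, 375]; [4031, 375, 29]; [375, 29, 6]]·[α, β, γ]ᵀ = [127703, 11291, 1056]ᵀ.
Solving the 3×3 system (Gaussian elimination) gives α = 5803/1896, β = -1623/632, γ = -2729/948.

α = 3.061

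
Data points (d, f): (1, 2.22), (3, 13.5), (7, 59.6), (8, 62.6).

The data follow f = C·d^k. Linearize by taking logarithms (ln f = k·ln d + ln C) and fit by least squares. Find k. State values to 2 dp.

k = 1.64

Linearized form: ln f = k·ln d + ln C. From the 4 transformed points,
Σln d = 5.1240, Σ(ln d)² = 9.3176, Σln f = 11.6246, Σln d·ln f = 19.4157.
Equations: 9.3176·k + 5.1240·ln C = 19.4157;  5.1240·k + 4·ln C = 11.6246.
Solving (det = 11.0154): k = 1.64305, ln C = 0.80143.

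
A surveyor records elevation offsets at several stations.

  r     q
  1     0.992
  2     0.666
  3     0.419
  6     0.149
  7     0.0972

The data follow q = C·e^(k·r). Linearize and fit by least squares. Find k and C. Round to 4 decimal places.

k = -0.3805, C = 1.4079

Taking logs, ln q = k·r + ln C, so regress ln q on r.
Sums: Σr = 19.0000, Σ(r)² = 99.0000, Σln q = -5.5192, Σr·ln q = -31.1704.
Normal system: [[99.0000, 19.0000]; [19.0000, 5]]·[k, ln C]ᵀ = [-31.1704, -5.5192]ᵀ.
Slope k = (n·Σr·ln q − Σr·Σln q)/(n·Σ(r)² − (Σr)²) = (5·-31.1704 − 19.0000·-5.5192)/134.0000 = -0.38050; ln C = (Σln q − k·Σr)/n = 0.34208, so C = exp(0.34208) = 1.40787.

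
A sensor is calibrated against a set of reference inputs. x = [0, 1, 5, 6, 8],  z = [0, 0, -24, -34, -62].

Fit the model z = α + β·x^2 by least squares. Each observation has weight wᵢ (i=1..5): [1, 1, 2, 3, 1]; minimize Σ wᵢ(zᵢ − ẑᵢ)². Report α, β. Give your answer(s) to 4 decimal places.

α = 0.5590, β = -0.9707

With design matrix M, MᵀWM = [[8, 223]; [223, 9235]] and MᵀWz = [-212, -8840]ᵀ.
Eliminating β: 9235·(row 1) − 223·(row 2) gives 24151·α = 9235·(-212) − 223·(-8840) = 13500, so α = 13500/24151.
Then β = ((-8840) − 223·(13500/24151))/9235 = -23444/24151.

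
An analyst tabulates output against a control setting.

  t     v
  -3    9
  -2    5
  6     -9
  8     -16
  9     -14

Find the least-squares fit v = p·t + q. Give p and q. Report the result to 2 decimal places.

p = -1.97, q = 2.11

From the data, Σt·t = 194, Σt = 18, Σ1 = 5.
Right-hand side: Σt·v = -345, Σv = -25.
So MᵀM·[p, q]ᵀ = Mᵀv: [[194, 18]; [18, 5]]·[p, q]ᵀ = [-345, -25]ᵀ.
Eliminating q: 5·(row 1) − 18·(row 2) gives 646·p = 5·(-345) − 18·(-25) = -1275, so p = -75/38.
Then q = ((-25) − 18·(-75/38))/5 = 40/19.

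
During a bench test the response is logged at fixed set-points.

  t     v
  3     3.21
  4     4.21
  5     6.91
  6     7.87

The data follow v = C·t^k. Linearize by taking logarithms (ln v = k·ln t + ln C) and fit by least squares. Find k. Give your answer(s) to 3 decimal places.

With ln vᵢ as the transformed response and ln tᵢ as the regressor:
Σln t = 5.8861, Σ(ln t)² = 8.9295, Σln v = 6.5998, Σln t·ln v = 10.0815.
Equations: 8.9295·k + 5.8861·ln C = 10.0815;  5.8861·k + 4·ln C = 6.5998.
Solving (det = 1.0716): k = 1.38039, ln C = -0.38134.

k = 1.380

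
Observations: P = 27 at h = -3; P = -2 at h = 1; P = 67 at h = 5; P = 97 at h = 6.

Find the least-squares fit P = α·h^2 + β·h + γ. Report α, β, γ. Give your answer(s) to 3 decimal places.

α = 2.998, β = -1.116, γ = -3.447

Compute the Gram sums: Σh^2·h^2 = 2003, Σh^2·h = 315, Σh^2 = 71, Σh·h = 71, Σh = 9, Σ1 = 4.
Right-hand side: Σh^2·P = 5408, Σh·P = 834, ΣP = 189.
Row-reducing yields α = 5093/1699, β = -1896/1699, γ = -5857/1699.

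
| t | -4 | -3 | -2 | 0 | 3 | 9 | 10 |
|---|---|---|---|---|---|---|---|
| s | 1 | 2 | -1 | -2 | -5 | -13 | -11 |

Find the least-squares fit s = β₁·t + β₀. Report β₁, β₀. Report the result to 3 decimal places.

β₁ = -1.007, β₀ = -2.273

With design matrix X, XᵀX = [[219, 13]; [13, 7]] and Xᵀs = [-250, -29]ᵀ.
Determinant 219·7 − 13² = 1364.
β₁ = ((-250)·7 − 13·(-29))/1364 = -1373/1364; β₀ = (219·(-29) − 13·(-250))/1364 = -3101/1364.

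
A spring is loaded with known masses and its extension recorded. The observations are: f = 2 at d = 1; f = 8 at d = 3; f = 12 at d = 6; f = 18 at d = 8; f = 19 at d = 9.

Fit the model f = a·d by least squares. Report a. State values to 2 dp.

a = 2.16

With design matrix A, AᵀA = [[191]] and Aᵀf = [413]ᵀ.
Hence a = 413 / 191 ≈ 2.1623.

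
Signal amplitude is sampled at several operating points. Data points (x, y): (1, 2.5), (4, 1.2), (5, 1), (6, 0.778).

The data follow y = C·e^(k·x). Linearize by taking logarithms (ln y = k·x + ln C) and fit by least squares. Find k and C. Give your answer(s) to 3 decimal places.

Taking logs, ln y = k·x + ln C, so regress ln y on x.
Σx = 16.0000, Σ(x)² = 78.0000, Σln y = 0.8476, Σx·ln y = 0.1394.
Equations: 78.0000·k + 16.0000·ln C = 0.1394;  16.0000·k + 4·ln C = 0.8476.
Δ = 78.0000·4 − (16.0000)² = 56.0000; k = (0.1394·4 − 16.0000·0.8476)/56.0000 = -0.23221, ln C = (78.0000·0.8476 − 16.0000·0.1394)/56.0000 = 1.14073, so C = exp(1.14073) = 3.12906.

k = -0.232, C = 3.129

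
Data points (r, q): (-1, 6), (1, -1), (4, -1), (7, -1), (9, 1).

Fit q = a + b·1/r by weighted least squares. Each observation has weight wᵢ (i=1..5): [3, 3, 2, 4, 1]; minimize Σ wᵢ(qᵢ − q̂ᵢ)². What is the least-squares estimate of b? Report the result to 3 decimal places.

Entries of XᵀWX: Σwᵢ·1 = 13, Σwᵢ·1/r = 149/126, Σwᵢ·1/r·1/r = 197465/31752.
Moment sums: Σwᵢ·q = 10, Σwᵢ·1/r·q = -2767/126.
XᵀWX·[a, b]ᵀ = XᵀWq becomes [[13, 149/126]; [149/126, 197465/31752]]·[a, b]ᵀ = [10, -2767/126]ᵀ.
Determinant 13·(197465/31752) − (149/126)² = 840881/10584.
a = (10·(197465/31752) − (149/126)·(-2767/126))/(840881/10584) = 933072/840881; b = (13·(-2767/126) − (149/126)·10)/(840881/10584) = -3146724/840881.

b = -3.742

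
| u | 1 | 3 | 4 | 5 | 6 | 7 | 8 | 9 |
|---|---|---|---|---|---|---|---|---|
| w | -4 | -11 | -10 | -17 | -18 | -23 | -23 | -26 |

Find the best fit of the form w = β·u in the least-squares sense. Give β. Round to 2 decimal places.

Sums needed: Σu·u = 281.
Moment sums: Σu·w = -849.
Normal equations: [[281]]·[β]ᵀ = [-849]ᵀ.
Hence β = -849 / 281 ≈ -3.02135.

β = -3.02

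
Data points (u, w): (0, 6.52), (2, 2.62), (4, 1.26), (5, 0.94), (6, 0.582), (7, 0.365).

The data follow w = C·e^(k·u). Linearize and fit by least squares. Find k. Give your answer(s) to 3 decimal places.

With ln wᵢ as the transformed response and uᵢ as the regressor:
Σu = 24.0000, Σ(u)² = 130.0000, Σln w = 1.4581, Σu·ln w = -7.7613.
Normal system: [[130.0000, 24.0000]; [24.0000, 6]]·[k, ln C]ᵀ = [-7.7613, 1.4581]ᵀ.
Δ = 130.0000·6 − (24.0000)² = 204.0000; k = (-7.7613·6 − 24.0000·1.4581)/204.0000 = -0.39982, ln C = (130.0000·1.4581 − 24.0000·-7.7613)/204.0000 = 1.84230.

k = -0.400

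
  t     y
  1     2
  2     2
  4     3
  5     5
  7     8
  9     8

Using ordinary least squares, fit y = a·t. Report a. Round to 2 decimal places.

a = 0.97

AᵀA·[a]ᵀ = Aᵀy reads: 176·a = 171.
a = 171/176 = 0.971591.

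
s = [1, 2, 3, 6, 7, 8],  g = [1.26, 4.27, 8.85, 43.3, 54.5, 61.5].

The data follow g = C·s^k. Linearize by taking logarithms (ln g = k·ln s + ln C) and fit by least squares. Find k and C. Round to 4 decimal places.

Let Y = ln g. Fitting Y = k·ln s + ln C by least squares:
Σln s = 7.6089, Σ(ln s)² = 13.0084, Σln g = 15.7485, Σln s·ln g = 26.4987.
Normal system: [[13.0084, 7.6089]; [7.6089, 6]]·[k, ln C]ᵀ = [26.4987, 15.7485]ᵀ.
Solving (det = 20.1558): k = 1.94304, ln C = 0.16070, so C = exp(0.16070) = 1.17433.

k = 1.9430, C = 1.1743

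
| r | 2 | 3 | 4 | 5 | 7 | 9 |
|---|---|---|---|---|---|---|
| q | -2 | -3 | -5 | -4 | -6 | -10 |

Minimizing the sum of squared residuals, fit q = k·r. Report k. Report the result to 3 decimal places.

Setting ∂/∂k … = 0 gives: 184·k = -185.
Hence k = -185 / 184 ≈ -1.00543.

k = -1.005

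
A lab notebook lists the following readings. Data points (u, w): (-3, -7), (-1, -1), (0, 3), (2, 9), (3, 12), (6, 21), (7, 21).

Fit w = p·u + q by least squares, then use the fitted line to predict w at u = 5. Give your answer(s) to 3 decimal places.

From the data, Σu·u = 108, Σu = 14, Σ1 = 7.
Moment sums: Σu·w = 349, Σw = 58.
So XᵀX·[p, q]ᵀ = Xᵀw: [[108, 14]; [14, 7]]·[p, q]ᵀ = [349, 58]ᵀ.
Determinant 108·7 − 14² = 560.
p = (349·7 − 14·58)/560 = 233/80; q = (108·58 − 14·349)/560 = 689/280.
At u = 5: ŵ = (233/80)·(5) + (689/280)·(1) = 9533/560.

ŵ = 17.023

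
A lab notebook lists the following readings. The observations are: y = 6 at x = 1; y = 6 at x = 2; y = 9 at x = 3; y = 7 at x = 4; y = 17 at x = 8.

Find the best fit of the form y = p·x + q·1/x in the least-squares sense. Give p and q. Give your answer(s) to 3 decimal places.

Entries of AᵀA: Σx·x = 94, Σx·1/x = 5, Σ1/x·1/x = 829/576.
Moment sums: Σx·y = 209, Σ1/x·y = 127/8.
Determinant 94·(829/576) − 5² = 31763/288.
p = (209·(829/576) − 5·(127/8))/(31763/288) = 127541/63526; q = (94·(127/8) − 5·209)/(31763/288) = 128808/31763.

p = 2.008, q = 4.055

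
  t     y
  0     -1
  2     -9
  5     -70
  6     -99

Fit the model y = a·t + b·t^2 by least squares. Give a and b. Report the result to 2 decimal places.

Entries of AᵀA: Σt·t = 65, Σt·t^2 = 349, Σt^2·t^2 = 1937.
For Aᵀy: Σt·y = -962, Σt^2·y = -5350.
AᵀA·[a, b]ᵀ = Aᵀy becomes [[65, 349]; [349, 1937]]·[a, b]ᵀ = [-962, -5350]ᵀ.
Δ = 65·1937 − 349² = 4104.
a = ((-962)·1937 − 349·(-5350))/4104 = 313/342; b = (65·(-5350) − 349·(-962))/4104 = -1001/342.

a = 0.92, b = -2.93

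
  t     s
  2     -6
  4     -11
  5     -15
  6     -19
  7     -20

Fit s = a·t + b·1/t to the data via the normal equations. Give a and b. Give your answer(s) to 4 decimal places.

a = -2.9678, b = 0.1626

The normal equations are: 130·a + 5·b = -385;  5·a + (70681/176400)·b = -1241/84.
Determinant 130·(70681/176400) − 5² = 477853/17640.
a = ((-385)·(70681/176400) − 5·(-1241/84))/(477853/17640) = -2836337/955706; b = (130·(-1241/84) − 5·(-385))/(477853/17640) = 77700/477853.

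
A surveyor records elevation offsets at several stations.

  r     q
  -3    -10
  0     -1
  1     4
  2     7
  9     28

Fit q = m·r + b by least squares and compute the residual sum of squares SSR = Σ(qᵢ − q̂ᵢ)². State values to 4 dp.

SSR = 2.5888

Forming XᵀX = [[95, 9]; [9, 5]] and Xᵀq = [300, 28]ᵀ gives XᵀX·[m, b]ᵀ = Xᵀq.
Eliminating b: 5·(row 1) − 9·(row 2) gives 394·m = 5·300 − 9·28 = 1248, so m = 624/197.
Then b = (28 − 9·(624/197))/5 = -20/197.
Residuals: -78/197, -177/197, 184/197, 151/197, -80/197; SSR = 510/197.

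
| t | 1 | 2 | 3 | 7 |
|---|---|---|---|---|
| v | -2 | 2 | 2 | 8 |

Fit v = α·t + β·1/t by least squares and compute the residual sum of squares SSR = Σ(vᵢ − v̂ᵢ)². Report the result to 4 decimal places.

SSR = 1.5936

From the data, Σt·t = 63, Σt·1/t = 4, Σ1/t·1/t = 2437/1764.
For Aᵀv: Σt·v = 64, Σ1/t·v = 17/21.
Determinant 63·(2437/1764) − 4² = 1989/28.
α = (64·(2437/1764) − 4·(17/21))/(1989/28) = 150256/125307; β = (63·(17/21) − 4·64)/(1989/28) = -5740/1989.
Residuals: -39250/125307, 130912/125307, -8846/13923, 332/17901; SSR = 199688/125307.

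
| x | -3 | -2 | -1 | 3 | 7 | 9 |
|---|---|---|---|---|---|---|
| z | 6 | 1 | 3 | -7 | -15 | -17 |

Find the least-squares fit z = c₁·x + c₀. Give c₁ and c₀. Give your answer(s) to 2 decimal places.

The normal system MᵀM·[c₁, c₀]ᵀ = Mᵀz is [[153, 13]; [13, 6]]·[c₁, c₀]ᵀ = [-302, -29]ᵀ.
Δ = 153·6 − 13² = 749.
c₁ = ((-302)·6 − 13·(-29))/749 = -205/107; c₀ = (153·(-29) − 13·(-302))/749 = -73/107.

c₁ = -1.92, c₀ = -0.68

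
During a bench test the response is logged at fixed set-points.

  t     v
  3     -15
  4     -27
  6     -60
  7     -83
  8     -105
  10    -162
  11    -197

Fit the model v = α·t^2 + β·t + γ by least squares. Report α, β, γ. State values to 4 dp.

Sums needed: Σt^2·t^2 = 32771, Σt^2·t = 3493, Σt^2 = 395, Σt·t = 395, Σt = 49, Σ1 = 7.
And Σt^2·v = -53551, Σt·v = -5721, Σv = -649.
Normal equations: [[32771, 3493, 395]; [3493, 395, 49]; [395, 49, 7]]·[α, β, γ]ᵀ = [-53551, -5721, -649]ᵀ.
Solving the 3×3 system (Gaussian elimination) gives α = -1529/1014, β = -1565/1014, γ = 537/169.

α = -1.5079, β = -1.5434, γ = 3.1775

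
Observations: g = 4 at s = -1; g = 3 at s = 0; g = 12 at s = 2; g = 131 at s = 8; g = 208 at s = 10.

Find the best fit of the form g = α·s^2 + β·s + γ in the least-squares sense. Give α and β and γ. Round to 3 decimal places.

α = 2.057, β = -0.163, γ = 2.700

Forming MᵀM = [[14113, 1519, 169]; [1519, 169, 19]; [169, 19, 5]] and Mᵀg = [29236, 3148, 358]ᵀ gives MᵀM·[α, β, γ]ᵀ = Mᵀg.
Solving the 3×3 system (Gaussian elimination) gives α = 2719/1322, β = -215/1322, γ = 1785/661.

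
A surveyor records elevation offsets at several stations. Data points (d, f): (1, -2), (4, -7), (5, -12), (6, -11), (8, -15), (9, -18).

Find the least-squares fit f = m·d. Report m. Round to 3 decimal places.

Normal-equation sums: Σd·d = 223.
Moment sums: Σd·f = -438.
So AᵀA·[m]ᵀ = Aᵀf: [[223]]·[m]ᵀ = [-438]ᵀ.
Hence m = -438 / 223 ≈ -1.96413.

m = -1.964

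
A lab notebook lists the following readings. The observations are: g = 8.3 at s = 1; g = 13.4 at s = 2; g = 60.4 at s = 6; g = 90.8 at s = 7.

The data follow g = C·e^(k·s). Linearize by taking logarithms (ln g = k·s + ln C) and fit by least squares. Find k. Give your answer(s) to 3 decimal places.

k = 0.392

With ln gᵢ as the transformed response and sᵢ as the regressor:
Σs = 16.0000, Σ(s)² = 90.0000, Σln g = 13.3212, Σs·ln g = 63.4733.
Normal system: [[90.0000, 16.0000]; [16.0000, 4]]·[k, ln C]ᵀ = [63.4733, 13.3212]ᵀ.
Slope k = (n·Σs·ln g − Σs·Σln g)/(n·Σ(s)² − (Σs)²) = (4·63.4733 − 16.0000·13.3212)/104.0000 = 0.39187; ln C = (Σln g − k·Σs)/n = 1.76280.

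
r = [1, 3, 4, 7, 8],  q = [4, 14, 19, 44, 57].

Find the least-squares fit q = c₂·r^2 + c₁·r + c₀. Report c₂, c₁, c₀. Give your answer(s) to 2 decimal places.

c₂ = 0.61, c₁ = 1.88, c₀ = 1.89

Normal-equation sums: Σr^2·r^2 = 6835, Σr^2·r = 947, Σr^2 = 139, Σr·r = 139, Σr = 23, Σ1 = 5.
Right-hand side: Σr^2·q = 6238, Σr·q = 886, Σq = 138.
Inverting the 3×3 Gram matrix, [c₂, c₁, c₀]ᵀ = [35/57, 107/57, 36/19]ᵀ.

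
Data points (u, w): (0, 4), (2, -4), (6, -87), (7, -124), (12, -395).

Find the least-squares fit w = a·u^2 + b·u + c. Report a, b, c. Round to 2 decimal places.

The normal equations are: 24449·a + 2295·b + 233·c = -66104;  2295·a + 233·b + 27·c = -6138;  233·a + 27·b + 5·c = -606.
Inverting the 3×3 Gram matrix, [a, b, c]ᵀ = [-206701/68874, 32382/11479, 235561/68874]ᵀ.

a = -3.00, b = 2.82, c = 3.42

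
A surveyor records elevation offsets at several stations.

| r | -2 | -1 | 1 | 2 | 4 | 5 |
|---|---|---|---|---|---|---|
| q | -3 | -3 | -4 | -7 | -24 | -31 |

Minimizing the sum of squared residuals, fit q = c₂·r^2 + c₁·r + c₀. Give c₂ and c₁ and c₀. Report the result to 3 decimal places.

XᵀX·[c₂, c₁, c₀]ᵀ = Xᵀq reads: 915·c₂ + 189·c₁ + 51·c₀ = -1206;  189·c₂ + 51·c₁ + 9·c₀ = -260;  51·c₂ + 9·c₁ + 6·c₀ = -72.
Inverting the 3×3 Gram matrix, [c₂, c₁, c₀]ᵀ = [-23/24, -707/600, -313/150]ᵀ.

c₂ = -0.958, c₁ = -1.178, c₀ = -2.087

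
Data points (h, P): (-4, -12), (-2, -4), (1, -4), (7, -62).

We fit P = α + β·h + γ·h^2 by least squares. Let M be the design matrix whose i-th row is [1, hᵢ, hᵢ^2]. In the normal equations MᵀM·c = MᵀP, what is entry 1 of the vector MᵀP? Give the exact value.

Entry 1 ↔ basis 1, so (MᵀP)_{1} = Σᵢ Pᵢ = (1)·(-12) + (1)·(-4) + (1)·(-4) + (1)·(-62) = -82.

-82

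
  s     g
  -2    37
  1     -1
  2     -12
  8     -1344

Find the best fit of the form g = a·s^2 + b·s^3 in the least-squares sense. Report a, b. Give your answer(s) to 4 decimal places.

a = 3.1186, b = -3.0149

MᵀM·[a, b]ᵀ = Mᵀg reads: 4129·a + 32769·b = -85917;  32769·a + 262273·b = -688521.
(Σs^2·s^2 = 4129, Σs^2·s^3 = 32769, Σs^3·s^3 = 262273, Σs^2·g = -85917, Σs^3·g = -688521.)
Determinant 4129·262273 − 32769² = 9117856.
a = ((-85917)·262273 − 32769·(-688521))/9117856 = 646257/207224; b = (4129·(-688521) − 32769·(-85917))/9117856 = -6872259/2279464.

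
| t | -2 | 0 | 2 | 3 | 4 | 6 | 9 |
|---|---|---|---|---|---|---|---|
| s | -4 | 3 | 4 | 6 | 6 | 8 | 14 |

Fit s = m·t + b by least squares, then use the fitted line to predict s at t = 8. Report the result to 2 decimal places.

ŝ = 12.24

With design matrix X, XᵀX = [[150, 22]; [22, 7]] and Xᵀs = [232, 37]ᵀ.
Eliminating b: 7·(row 1) − 22·(row 2) gives 566·m = 7·232 − 22·37 = 810, so m = 405/283.
Then b = (37 − 22·(405/283))/7 = 223/283.
At t = 8: ŝ = (405/283)·(8) + (223/283)·(1) = 3463/283.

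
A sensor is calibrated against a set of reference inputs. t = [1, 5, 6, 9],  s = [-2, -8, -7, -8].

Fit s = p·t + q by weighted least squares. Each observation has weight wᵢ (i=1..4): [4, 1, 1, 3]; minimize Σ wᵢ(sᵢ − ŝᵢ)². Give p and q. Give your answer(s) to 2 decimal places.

p = -0.77, q = -1.61

Compute the Gram sums: Σwᵢ·t·t = 308, Σwᵢ·t = 42, Σwᵢ·1 = 9.
For MᵀWs: Σwᵢ·t·s = -306, Σwᵢ·s = -47.
Normal equations: [[308, 42]; [42, 9]]·[p, q]ᵀ = [-306, -47]ᵀ.
Eliminating q: 9·(row 1) − 42·(row 2) gives 1008·p = 9·(-306) − 42·(-47) = -780, so p = -65/84.
Then q = ((-47) − 42·(-65/84))/9 = -29/18.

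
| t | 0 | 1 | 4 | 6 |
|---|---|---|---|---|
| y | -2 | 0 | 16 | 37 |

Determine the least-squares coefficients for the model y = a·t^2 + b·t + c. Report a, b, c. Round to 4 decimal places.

a = 0.9802, b = 0.5791, c = -1.8305

Forming MᵀM = [[1553, 281, 53]; [281, 53, 11]; [53, 11, 4]] and Mᵀy = [1588, 286, 51]ᵀ gives MᵀM·[a, b, c]ᵀ = Mᵀy.
Row-reducing yields a = 347/354, b = 205/354, c = -108/59.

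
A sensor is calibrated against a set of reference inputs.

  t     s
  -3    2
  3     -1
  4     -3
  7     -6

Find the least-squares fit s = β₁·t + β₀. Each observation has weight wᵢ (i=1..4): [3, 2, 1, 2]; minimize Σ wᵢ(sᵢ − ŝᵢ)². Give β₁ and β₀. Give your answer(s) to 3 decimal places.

β₁ = -0.759, β₀ = 0.049

AᵀWA·[β₁, β₀]ᵀ = AᵀWs reads: 159·β₁ + 15·β₀ = -120;  15·β₁ + 8·β₀ = -11.
Determinant 159·8 − 15² = 1047.
β₁ = ((-120)·8 − 15·(-11))/1047 = -265/349; β₀ = (159·(-11) − 15·(-120))/1047 = 17/349.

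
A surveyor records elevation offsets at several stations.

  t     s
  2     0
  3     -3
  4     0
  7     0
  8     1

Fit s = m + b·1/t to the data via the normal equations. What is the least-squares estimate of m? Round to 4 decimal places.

m = 0.5566

Compute the Gram sums: Σ1 = 5, Σ1/t = 227/168, Σ1/t·1/t = 12973/28224.
Moment sums: Σs = -2, Σ1/t·s = -7/8.
MᵀM·[m, b]ᵀ = Mᵀs becomes [[5, 227/168]; [227/168, 12973/28224]]·[m, b]ᵀ = [-2, -7/8]ᵀ.
Determinant 5·(12973/28224) − (227/168)² = 1667/3528.
m = ((-2)·(12973/28224) − (227/168)·(-7/8))/(1667/3528) = 7423/13336; b = (5·(-7/8) − (227/168)·(-2))/(1667/3528) = -5901/1667.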